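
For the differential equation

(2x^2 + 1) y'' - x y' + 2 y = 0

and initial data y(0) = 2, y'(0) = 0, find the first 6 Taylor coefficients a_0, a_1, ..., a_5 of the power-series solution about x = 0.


Ansatz: y(x) = sum_{n>=0} a_n x^n, so y'(x) = sum_{n>=1} n a_n x^(n-1) and y''(x) = sum_{n>=2} n(n-1) a_n x^(n-2).
Substitute into P(x) y'' + Q(x) y' + R(x) y = 0 with P(x) = 2x^2 + 1, Q(x) = -x, R(x) = 2, and match powers of x.
Initial conditions: a_0 = 2, a_1 = 0.
Setting the coefficient of each power of x to zero and solving order by order (substituting the coefficients already found):
  x^0: 2 a_2 + 2 a_0 = 0  ->  2 a_2 = -2 a_0 = -4  ->  a_2 = -2
  x^1: 6 a_3 + a_1 = 0  ->  6 a_3 = -a_1 = 0  ->  a_3 = 0
  x^2: 12 a_4 + 4 a_2 = 0  ->  12 a_4 = -4 a_2 = 8  ->  a_4 = 2/3
  x^3: 20 a_5 + 11 a_3 = 0  ->  20 a_5 = -11 a_3 = 0  ->  a_5 = 0
Truncated series: y(x) = 2 - 2 x^2 + (2/3) x^4 + O(x^6).

a_0 = 2; a_1 = 0; a_2 = -2; a_3 = 0; a_4 = 2/3; a_5 = 0


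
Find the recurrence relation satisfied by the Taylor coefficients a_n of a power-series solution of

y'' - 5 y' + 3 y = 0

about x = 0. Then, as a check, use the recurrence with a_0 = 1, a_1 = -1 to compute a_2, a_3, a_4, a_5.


Substitute y = sum_n a_n x^n.
y''(x) has coefficient (n+2)(n+1) a_{n+2} at x^n;
-5 y'(x) has coefficient -5 (n+1) a_{n+1} at x^n;
3 y(x) has coefficient 3 a_n at x^n.
Matching x^n: (n+2)(n+1) a_{n+2} - 5 (n+1) a_{n+1} + 3 a_n = 0.
Thus a_{n+2} = [5 (n+1) a_{n+1} - 3 a_n] / ((n+1)(n+2)).

Check with a_0 = 1, a_1 = -1 (apply the recurrence for n = 0, 1, 2, 3): a_0 = 1, a_1 = -1, a_2 = -4, a_3 = -37/6, a_4 = -161/24, a_5 = -347/60.

a_(n+2) = [5 (n+1) a_(n+1) - 3 a_n] / ((n+1)(n+2)); check: a_0 = 1, a_1 = -1, a_2 = -4, a_3 = -37/6, a_4 = -161/24, a_5 = -347/60


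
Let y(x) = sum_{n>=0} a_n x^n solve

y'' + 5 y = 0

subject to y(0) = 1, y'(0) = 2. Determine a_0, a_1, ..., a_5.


Ansatz: y(x) = sum_{n>=0} a_n x^n, so y'(x) = sum_{n>=1} n a_n x^(n-1) and y''(x) = sum_{n>=2} n(n-1) a_n x^(n-2).
Substitute into P(x) y'' + Q(x) y' + R(x) y = 0 with P(x) = 1, Q(x) = 0, R(x) = 5, and match powers of x.
Initial conditions: a_0 = 1, a_1 = 2.
Setting the coefficient of each power of x to zero and solving order by order (substituting the coefficients already found):
  x^0: 2 a_2 + 5 a_0 = 0  ->  2 a_2 = -5 a_0 = -5  ->  a_2 = -5/2
  x^1: 6 a_3 + 5 a_1 = 0  ->  6 a_3 = -5 a_1 = -10  ->  a_3 = -5/3
  x^2: 12 a_4 + 5 a_2 = 0  ->  12 a_4 = -5 a_2 = 25/2  ->  a_4 = 25/24
  x^3: 20 a_5 + 5 a_3 = 0  ->  20 a_5 = -5 a_3 = 25/3  ->  a_5 = 5/12
Truncated series: y(x) = 1 + 2 x - (5/2) x^2 - (5/3) x^3 + (25/24) x^4 + (5/12) x^5 + O(x^6).

a_0 = 1; a_1 = 2; a_2 = -5/2; a_3 = -5/3; a_4 = 25/24; a_5 = 5/12


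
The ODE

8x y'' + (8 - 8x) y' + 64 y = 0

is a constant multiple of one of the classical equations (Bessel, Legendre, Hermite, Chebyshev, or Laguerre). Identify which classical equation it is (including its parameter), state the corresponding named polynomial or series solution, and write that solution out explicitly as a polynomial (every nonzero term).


All three coefficients share the factor 8; dividing through by 8 gives  x y'' + (1 - x) y' + 8 y = 0.
This matches the Laguerre equation x y'' + (1 - x) y' + n y = 0 with n = 8; the polynomial solution is L_8(x).
With y = sum_k a_k x^k, matching x^k gives (k+1)k a_{k+1} + (k+1) a_{k+1} - k a_k + n a_k = 0, i.e. (k+1)^2 a_{k+1} = (k - n) a_k = (k - 8) a_k. The right side vanishes at k = 8, so the series terminates at degree 8.
Standard normalization L_n(0) = 1 gives a_0 = 1. Work upward with a_{k+1} = (k - 8) a_k / (k+1)^2:
  a_1 = (0 - 8)(1) / 1^2 = -8/1 = -8
  a_2 = (1 - 8)(-8) / 2^2 = 56/4 = 14
  a_3 = (2 - 8)(14) / 3^2 = -84/9 = -28/3
  a_4 = (3 - 8)(-28/3) / 4^2 = (140/3)/16 = 35/12
  a_5 = (4 - 8)(35/12) / 5^2 = (-35/3)/25 = -7/15
  a_6 = (5 - 8)(-7/15) / 6^2 = (7/5)/36 = 7/180
  a_7 = (6 - 8)(7/180) / 7^2 = (-7/90)/49 = -1/630
  a_8 = (7 - 8)(-1/630) / 8^2 = (1/630)/64 = 1/40320
Hence L_8(x) = x^8/40320 - x^7/630 + 7 x^6/180 - 7 x^5/15 + 35 x^4/12 - 28 x^3/3 + 14 x^2 - 8 x + 1.

L_8(x); series = x^8/40320 - x^7/630 + 7 x^6/180 - 7 x^5/15 + 35 x^4/12 - 28 x^3/3 + 14 x^2 - 8 x + 1


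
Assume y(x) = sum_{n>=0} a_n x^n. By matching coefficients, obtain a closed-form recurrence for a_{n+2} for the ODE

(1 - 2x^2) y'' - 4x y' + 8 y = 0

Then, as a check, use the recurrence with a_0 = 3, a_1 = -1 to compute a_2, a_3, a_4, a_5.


Substitute y = sum_n a_n x^n.
(1 - 2 x^2) y'' contributes (n+2)(n+1) a_{n+2} - 2 n(n-1) a_n at x^n.
-4 x y'(x) contributes -4 n a_n at x^n.
8 y(x) contributes 8 a_n at x^n.
Matching x^n: (n+2)(n+1) a_{n+2} + (-2 n(n-1) - 4 n + 8) a_n = 0.
Thus a_{n+2} = (2 n(n-1) + 4 n - 8) / ((n+1)(n+2)) * a_n.

Check with a_0 = 3, a_1 = -1 (apply the recurrence for n = 0, 1, 2, 3): a_0 = 3, a_1 = -1, a_2 = -12, a_3 = 2/3, a_4 = -4, a_5 = 8/15.

a_(n+2) = (2 n(n-1) + 4 n - 8) / ((n+1)(n+2)) * a_n; check: a_0 = 3, a_1 = -1, a_2 = -12, a_3 = 2/3, a_4 = -4, a_5 = 8/15


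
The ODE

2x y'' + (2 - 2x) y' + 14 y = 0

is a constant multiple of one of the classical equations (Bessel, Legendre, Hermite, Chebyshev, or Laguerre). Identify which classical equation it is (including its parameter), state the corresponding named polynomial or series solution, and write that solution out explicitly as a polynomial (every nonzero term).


All three coefficients share the factor 2; dividing through by 2 gives  x y'' + (1 - x) y' + 7 y = 0.
This matches the Laguerre equation x y'' + (1 - x) y' + n y = 0 with n = 7; the polynomial solution is L_7(x).
With y = sum_k a_k x^k, matching x^k gives (k+1)k a_{k+1} + (k+1) a_{k+1} - k a_k + n a_k = 0, i.e. (k+1)^2 a_{k+1} = (k - n) a_k = (k - 7) a_k. The right side vanishes at k = 7, so the series terminates at degree 7.
Standard normalization L_n(0) = 1 gives a_0 = 1. Work upward with a_{k+1} = (k - 7) a_k / (k+1)^2:
  a_1 = (0 - 7)(1) / 1^2 = -7/1 = -7
  a_2 = (1 - 7)(-7) / 2^2 = 42/4 = 21/2
  a_3 = (2 - 7)(21/2) / 3^2 = (-105/2)/9 = -35/6
  a_4 = (3 - 7)(-35/6) / 4^2 = (70/3)/16 = 35/24
  a_5 = (4 - 7)(35/24) / 5^2 = (-35/8)/25 = -7/40
  a_6 = (5 - 7)(-7/40) / 6^2 = (7/20)/36 = 7/720
  a_7 = (6 - 7)(7/720) / 7^2 = (-7/720)/49 = -1/5040
Hence L_7(x) = -x^7/5040 + 7 x^6/720 - 7 x^5/40 + 35 x^4/24 - 35 x^3/6 + 21 x^2/2 - 7 x + 1.

L_7(x); series = -x^7/5040 + 7 x^6/720 - 7 x^5/40 + 35 x^4/24 - 35 x^3/6 + 21 x^2/2 - 7 x + 1


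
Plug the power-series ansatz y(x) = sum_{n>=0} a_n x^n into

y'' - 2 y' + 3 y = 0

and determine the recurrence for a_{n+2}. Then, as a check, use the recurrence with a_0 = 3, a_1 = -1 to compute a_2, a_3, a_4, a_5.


Substitute y = sum_n a_n x^n.
y''(x) has coefficient (n+2)(n+1) a_{n+2} at x^n;
-2 y'(x) has coefficient -2 (n+1) a_{n+1} at x^n;
3 y(x) has coefficient 3 a_n at x^n.
Matching x^n: (n+2)(n+1) a_{n+2} - 2 (n+1) a_{n+1} + 3 a_n = 0.
Thus a_{n+2} = [2 (n+1) a_{n+1} - 3 a_n] / ((n+1)(n+2)).

Check with a_0 = 3, a_1 = -1 (apply the recurrence for n = 0, 1, 2, 3): a_0 = 3, a_1 = -1, a_2 = -11/2, a_3 = -19/6, a_4 = -5/24, a_5 = 47/120.

a_(n+2) = [2 (n+1) a_(n+1) - 3 a_n] / ((n+1)(n+2)); check: a_0 = 3, a_1 = -1, a_2 = -11/2, a_3 = -19/6, a_4 = -5/24, a_5 = 47/120


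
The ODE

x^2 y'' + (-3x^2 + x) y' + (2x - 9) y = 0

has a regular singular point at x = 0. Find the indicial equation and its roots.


Divide by x^2 to reach normal form y'' + P_1(x) y' + P_2(x) y = 0 with P_1(x) = -3 + 1/x and P_2(x) = 2/x - 9/x^2.
x = 0 is a singular point because the y'-coefficient -3 + 1/x has a pole at x = 0 and the y-coefficient 2/x - 9/x^2 has a pole at x = 0.
It is a regular singular point because x P_1(x) = p(x) = 1 - 3x and x^2 P_2(x) = q(x) = 2x - 9 are polynomials, hence analytic at x = 0.
p(0) = 1,  q(0) = -9.
Indicial equation: r(r-1) + p(0) r + q(0) = 0, i.e. r^2 + (p(0) - 1) r + q(0) = 0, i.e. r^2 - 9 = 0.
Discriminant: (0)^2 - 4(-9) = 36, so r = (0 ± 6)/2.
Solving: r_1 = 3, r_2 = -3.

indicial: r^2 - 9 = 0; roots r_1 = 3, r_2 = -3


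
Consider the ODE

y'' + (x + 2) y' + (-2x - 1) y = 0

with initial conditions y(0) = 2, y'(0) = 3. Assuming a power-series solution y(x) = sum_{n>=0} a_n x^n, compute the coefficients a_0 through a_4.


Ansatz: y(x) = sum_{n>=0} a_n x^n, so y'(x) = sum_{n>=1} n a_n x^(n-1) and y''(x) = sum_{n>=2} n(n-1) a_n x^(n-2).
Substitute into P(x) y'' + Q(x) y' + R(x) y = 0 with P(x) = 1, Q(x) = x + 2, R(x) = -2x - 1, and match powers of x.
Initial conditions: a_0 = 2, a_1 = 3.
Setting the coefficient of each power of x to zero and solving order by order (substituting the coefficients already found):
  x^0: 2 a_2 + 2 a_1 - a_0 = 0  ->  2 a_2 = -2 a_1 + a_0 = -4  ->  a_2 = -2
  x^1: 6 a_3 + 4 a_2 - 2 a_0 = 0  ->  6 a_3 = -4 a_2 + 2 a_0 = 12  ->  a_3 = 2
  x^2: 12 a_4 + 6 a_3 + a_2 - 2 a_1 = 0  ->  12 a_4 = -6 a_3 - a_2 + 2 a_1 = -4  ->  a_4 = -1/3
Truncated series: y(x) = 2 + 3 x - 2 x^2 + 2 x^3 - (1/3) x^4 + O(x^5).

a_0 = 2; a_1 = 3; a_2 = -2; a_3 = 2; a_4 = -1/3


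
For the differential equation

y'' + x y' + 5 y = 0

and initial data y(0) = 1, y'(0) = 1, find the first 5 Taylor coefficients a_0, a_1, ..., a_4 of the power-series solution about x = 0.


Ansatz: y(x) = sum_{n>=0} a_n x^n, so y'(x) = sum_{n>=1} n a_n x^(n-1) and y''(x) = sum_{n>=2} n(n-1) a_n x^(n-2).
Substitute into P(x) y'' + Q(x) y' + R(x) y = 0 with P(x) = 1, Q(x) = x, R(x) = 5, and match powers of x.
Initial conditions: a_0 = 1, a_1 = 1.
Setting the coefficient of each power of x to zero and solving order by order (substituting the coefficients already found):
  x^0: 2 a_2 + 5 a_0 = 0  ->  2 a_2 = -5 a_0 = -5  ->  a_2 = -5/2
  x^1: 6 a_3 + 6 a_1 = 0  ->  6 a_3 = -6 a_1 = -6  ->  a_3 = -1
  x^2: 12 a_4 + 7 a_2 = 0  ->  12 a_4 = -7 a_2 = 35/2  ->  a_4 = 35/24
Truncated series: y(x) = 1 + x - (5/2) x^2 - x^3 + (35/24) x^4 + O(x^5).

a_0 = 1; a_1 = 1; a_2 = -5/2; a_3 = -1; a_4 = 35/24


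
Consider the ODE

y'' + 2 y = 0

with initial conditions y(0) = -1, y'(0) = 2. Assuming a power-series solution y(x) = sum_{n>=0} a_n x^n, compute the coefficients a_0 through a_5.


Ansatz: y(x) = sum_{n>=0} a_n x^n, so y'(x) = sum_{n>=1} n a_n x^(n-1) and y''(x) = sum_{n>=2} n(n-1) a_n x^(n-2).
Substitute into P(x) y'' + Q(x) y' + R(x) y = 0 with P(x) = 1, Q(x) = 0, R(x) = 2, and match powers of x.
Initial conditions: a_0 = -1, a_1 = 2.
Setting the coefficient of each power of x to zero and solving order by order (substituting the coefficients already found):
  x^0: 2 a_2 + 2 a_0 = 0  ->  2 a_2 = -2 a_0 = 2  ->  a_2 = 1
  x^1: 6 a_3 + 2 a_1 = 0  ->  6 a_3 = -2 a_1 = -4  ->  a_3 = -2/3
  x^2: 12 a_4 + 2 a_2 = 0  ->  12 a_4 = -2 a_2 = -2  ->  a_4 = -1/6
  x^3: 20 a_5 + 2 a_3 = 0  ->  20 a_5 = -2 a_3 = 4/3  ->  a_5 = 1/15
Truncated series: y(x) = -1 + 2 x + x^2 - (2/3) x^3 - (1/6) x^4 + (1/15) x^5 + O(x^6).

a_0 = -1; a_1 = 2; a_2 = 1; a_3 = -2/3; a_4 = -1/6; a_5 = 1/15


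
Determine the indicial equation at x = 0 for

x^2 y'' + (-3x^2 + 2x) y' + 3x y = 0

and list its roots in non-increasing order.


Divide by x^2 to reach normal form y'' + P_1(x) y' + P_2(x) y = 0 with P_1(x) = -3 + 2/x and P_2(x) = 3/x.
x = 0 is a singular point because the y'-coefficient -3 + 2/x has a pole at x = 0 and the y-coefficient 3/x has a pole at x = 0.
It is a regular singular point because x P_1(x) = p(x) = 2 - 3x and x^2 P_2(x) = q(x) = 3x are polynomials, hence analytic at x = 0.
p(0) = 2,  q(0) = 0.
Indicial equation: r(r-1) + p(0) r + q(0) = 0, i.e. r^2 + (p(0) - 1) r + q(0) = 0, i.e. r^2 + 1 r = 0.
Discriminant: (1)^2 - 4(0) = 1, so r = (-1 ± 1)/2.
Solving: r_1 = 0, r_2 = -1.

indicial: r^2 + 1 r = 0; roots r_1 = 0, r_2 = -1


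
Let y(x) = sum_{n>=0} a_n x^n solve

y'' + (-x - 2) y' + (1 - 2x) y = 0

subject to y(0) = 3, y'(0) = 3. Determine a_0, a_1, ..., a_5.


Ansatz: y(x) = sum_{n>=0} a_n x^n, so y'(x) = sum_{n>=1} n a_n x^(n-1) and y''(x) = sum_{n>=2} n(n-1) a_n x^(n-2).
Substitute into P(x) y'' + Q(x) y' + R(x) y = 0 with P(x) = 1, Q(x) = -x - 2, R(x) = 1 - 2x, and match powers of x.
Initial conditions: a_0 = 3, a_1 = 3.
Setting the coefficient of each power of x to zero and solving order by order (substituting the coefficients already found):
  x^0: 2 a_2 - 2 a_1 + a_0 = 0  ->  2 a_2 = 2 a_1 - a_0 = 3  ->  a_2 = 3/2
  x^1: 6 a_3 - 4 a_2 - 2 a_0 = 0  ->  6 a_3 = 4 a_2 + 2 a_0 = 12  ->  a_3 = 2
  x^2: 12 a_4 - 6 a_3 - a_2 - 2 a_1 = 0  ->  12 a_4 = 6 a_3 + a_2 + 2 a_1 = 39/2  ->  a_4 = 13/8
  x^3: 20 a_5 - 8 a_4 - 2 a_3 - 2 a_2 = 0  ->  20 a_5 = 8 a_4 + 2 a_3 + 2 a_2 = 20  ->  a_5 = 1
Truncated series: y(x) = 3 + 3 x + (3/2) x^2 + 2 x^3 + (13/8) x^4 + x^5 + O(x^6).

a_0 = 3; a_1 = 3; a_2 = 3/2; a_3 = 2; a_4 = 13/8; a_5 = 1


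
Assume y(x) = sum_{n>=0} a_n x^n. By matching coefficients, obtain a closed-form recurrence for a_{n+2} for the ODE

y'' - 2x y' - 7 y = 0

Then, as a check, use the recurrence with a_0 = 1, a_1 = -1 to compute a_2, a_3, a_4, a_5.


Substitute y = sum_n a_n x^n.
y''(x) has coefficient (n+2)(n+1) a_{n+2} at x^n;
-2 x y'(x) has coefficient -2 n a_n at x^n (shift);
-7 y(x) has coefficient -7 a_n at x^n.
Matching x^n: (n+2)(n+1) a_{n+2} + (-2n - 7) a_n = 0.
Thus a_{n+2} = (2n + 7) / ((n+1)(n+2)) * a_n.

Check with a_0 = 1, a_1 = -1 (apply the recurrence for n = 0, 1, 2, 3): a_0 = 1, a_1 = -1, a_2 = 7/2, a_3 = -3/2, a_4 = 77/24, a_5 = -39/40.

a_(n+2) = (2n + 7) / ((n+1)(n+2)) * a_n; check: a_0 = 1, a_1 = -1, a_2 = 7/2, a_3 = -3/2, a_4 = 77/24, a_5 = -39/40


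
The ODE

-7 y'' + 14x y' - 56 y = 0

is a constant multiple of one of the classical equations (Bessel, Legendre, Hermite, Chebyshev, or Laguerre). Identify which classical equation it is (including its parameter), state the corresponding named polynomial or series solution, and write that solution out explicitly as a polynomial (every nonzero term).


All three coefficients share the factor -7; dividing through by -7 gives  y'' - 2x y' + 8 y = 0.
This matches the Hermite equation y'' - 2x y' + 2n y = 0 with 2n = 8, so n = 4; the polynomial solution is H_4(x).
With y = sum_k a_k x^k, matching x^k gives (k+2)(k+1) a_{k+2} = 2(k - n) a_k = 2(k - 4) a_k. The right side vanishes at k = 4, so the series with the parity of 4 terminates at degree 4.
Standard normalization: leading coefficient of H_n is 2^n, so a_4 = 2^4 = 16. Work downward with a_k = (k+1)(k+2) a_{k+2} / (2(k - n)):
  a_2 = (3)(4)(16) / (2(2 - 4)) = 192/(-4) = -48
  a_0 = (1)(2)(-48) / (2(0 - 4)) = -96/(-8) = 12
Hence H_4(x) = 16 x^4 - 48 x^2 + 12.

H_4(x); series = 16 x^4 - 48 x^2 + 12


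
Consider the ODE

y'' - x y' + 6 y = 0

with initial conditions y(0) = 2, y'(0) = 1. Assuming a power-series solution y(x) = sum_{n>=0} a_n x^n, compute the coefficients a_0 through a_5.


Ansatz: y(x) = sum_{n>=0} a_n x^n, so y'(x) = sum_{n>=1} n a_n x^(n-1) and y''(x) = sum_{n>=2} n(n-1) a_n x^(n-2).
Substitute into P(x) y'' + Q(x) y' + R(x) y = 0 with P(x) = 1, Q(x) = -x, R(x) = 6, and match powers of x.
Initial conditions: a_0 = 2, a_1 = 1.
Setting the coefficient of each power of x to zero and solving order by order (substituting the coefficients already found):
  x^0: 2 a_2 + 6 a_0 = 0  ->  2 a_2 = -6 a_0 = -12  ->  a_2 = -6
  x^1: 6 a_3 + 5 a_1 = 0  ->  6 a_3 = -5 a_1 = -5  ->  a_3 = -5/6
  x^2: 12 a_4 + 4 a_2 = 0  ->  12 a_4 = -4 a_2 = 24  ->  a_4 = 2
  x^3: 20 a_5 + 3 a_3 = 0  ->  20 a_5 = -3 a_3 = 5/2  ->  a_5 = 1/8
Truncated series: y(x) = 2 + x - 6 x^2 - (5/6) x^3 + 2 x^4 + (1/8) x^5 + O(x^6).

a_0 = 2; a_1 = 1; a_2 = -6; a_3 = -5/6; a_4 = 2; a_5 = 1/8


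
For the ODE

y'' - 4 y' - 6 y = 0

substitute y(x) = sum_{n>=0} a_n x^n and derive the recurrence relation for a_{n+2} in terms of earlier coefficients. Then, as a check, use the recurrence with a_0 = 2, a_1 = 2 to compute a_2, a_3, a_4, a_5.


Substitute y = sum_n a_n x^n.
y''(x) has coefficient (n+2)(n+1) a_{n+2} at x^n;
-4 y'(x) has coefficient -4 (n+1) a_{n+1} at x^n;
-6 y(x) has coefficient -6 a_n at x^n.
Matching x^n: (n+2)(n+1) a_{n+2} - 4 (n+1) a_{n+1} - 6 a_n = 0.
Thus a_{n+2} = [4 (n+1) a_{n+1} + 6 a_n] / ((n+1)(n+2)).

Check with a_0 = 2, a_1 = 2 (apply the recurrence for n = 0, 1, 2, 3): a_0 = 2, a_1 = 2, a_2 = 10, a_3 = 46/3, a_4 = 61/3, a_5 = 313/15.

a_(n+2) = [4 (n+1) a_(n+1) + 6 a_n] / ((n+1)(n+2)); check: a_0 = 2, a_1 = 2, a_2 = 10, a_3 = 46/3, a_4 = 61/3, a_5 = 313/15


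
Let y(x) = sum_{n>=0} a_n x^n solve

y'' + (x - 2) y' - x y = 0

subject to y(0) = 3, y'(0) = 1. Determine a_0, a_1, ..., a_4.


Ansatz: y(x) = sum_{n>=0} a_n x^n, so y'(x) = sum_{n>=1} n a_n x^(n-1) and y''(x) = sum_{n>=2} n(n-1) a_n x^(n-2).
Substitute into P(x) y'' + Q(x) y' + R(x) y = 0 with P(x) = 1, Q(x) = x - 2, R(x) = -x, and match powers of x.
Initial conditions: a_0 = 3, a_1 = 1.
Setting the coefficient of each power of x to zero and solving order by order (substituting the coefficients already found):
  x^0: 2 a_2 - 2 a_1 = 0  ->  2 a_2 = 2 a_1 = 2  ->  a_2 = 1
  x^1: 6 a_3 - 4 a_2 + a_1 - a_0 = 0  ->  6 a_3 = 4 a_2 - a_1 + a_0 = 6  ->  a_3 = 1
  x^2: 12 a_4 - 6 a_3 + 2 a_2 - a_1 = 0  ->  12 a_4 = 6 a_3 - 2 a_2 + a_1 = 5  ->  a_4 = 5/12
Truncated series: y(x) = 3 + x + x^2 + x^3 + (5/12) x^4 + O(x^5).

a_0 = 3; a_1 = 1; a_2 = 1; a_3 = 1; a_4 = 5/12


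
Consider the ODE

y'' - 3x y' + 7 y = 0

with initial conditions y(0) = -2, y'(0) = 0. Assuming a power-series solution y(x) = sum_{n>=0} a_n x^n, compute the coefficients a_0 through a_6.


Ansatz: y(x) = sum_{n>=0} a_n x^n, so y'(x) = sum_{n>=1} n a_n x^(n-1) and y''(x) = sum_{n>=2} n(n-1) a_n x^(n-2).
Substitute into P(x) y'' + Q(x) y' + R(x) y = 0 with P(x) = 1, Q(x) = -3x, R(x) = 7, and match powers of x.
Initial conditions: a_0 = -2, a_1 = 0.
Setting the coefficient of each power of x to zero and solving order by order (substituting the coefficients already found):
  x^0: 2 a_2 + 7 a_0 = 0  ->  2 a_2 = -7 a_0 = 14  ->  a_2 = 7
  x^1: 6 a_3 + 4 a_1 = 0  ->  6 a_3 = -4 a_1 = 0  ->  a_3 = 0
  x^2: 12 a_4 + a_2 = 0  ->  12 a_4 = -a_2 = -7  ->  a_4 = -7/12
  x^3: 20 a_5 - 2 a_3 = 0  ->  20 a_5 = 2 a_3 = 0  ->  a_5 = 0
  x^4: 30 a_6 - 5 a_4 = 0  ->  30 a_6 = 5 a_4 = -35/12  ->  a_6 = -7/72
Truncated series: y(x) = -2 + 7 x^2 - (7/12) x^4 - (7/72) x^6 + O(x^7).

a_0 = -2; a_1 = 0; a_2 = 7; a_3 = 0; a_4 = -7/12; a_5 = 0; a_6 = -7/72


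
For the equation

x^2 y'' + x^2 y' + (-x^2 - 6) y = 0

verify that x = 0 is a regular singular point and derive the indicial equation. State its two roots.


Divide by x^2 to reach normal form y'' + P_1(x) y' + P_2(x) y = 0 with P_1(x) = 1 and P_2(x) = -1 - 6/x^2.
x = 0 is a singular point because the y-coefficient -1 - 6/x^2 has a pole at x = 0.
It is a regular singular point because x P_1(x) = p(x) = x and x^2 P_2(x) = q(x) = -x^2 - 6 are polynomials, hence analytic at x = 0.
p(0) = 0,  q(0) = -6.
Indicial equation: r(r-1) + p(0) r + q(0) = 0, i.e. r^2 + (p(0) - 1) r + q(0) = 0, i.e. r^2 - 1 r - 6 = 0.
Discriminant: (-1)^2 - 4(-6) = 25, so r = (1 ± 5)/2.
Solving: r_1 = 3, r_2 = -2.

indicial: r^2 - 1 r - 6 = 0; roots r_1 = 3, r_2 = -2


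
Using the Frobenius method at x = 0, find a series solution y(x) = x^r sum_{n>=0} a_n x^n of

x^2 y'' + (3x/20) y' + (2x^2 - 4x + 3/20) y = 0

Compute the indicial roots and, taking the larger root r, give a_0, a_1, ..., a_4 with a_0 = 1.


Write in Frobenius form y'' + (p(x)/x) y' + (q(x)/x^2) y = 0:
  p(x) = 3/20,  q(x) = 2x^2 - 4x + 3/20.
Indicial equation: r(r-1) + (3/20) r + (3/20) = 0 -> roots r_1 = 3/5, r_2 = 1/4.
Take r = r_1 = 3/5. Let y(x) = x^r sum_{n>=0} a_n x^n with a_0 = 1.
Substitute y = x^r sum a_n x^n and match x^{r+n}. The recurrence is
  D(n) a_n - 4 a_{n-1} + 2 a_{n-2} = 0,  where D(n) = (r+n)(r+n-1) + (3/20)(r+n) + (3/20).
  a_n = [4 a_{n-1} - 2 a_{n-2}] / D(n).
Since the indicial polynomial factors as (r - r_1)(r - r_2), D(n) = (r_1 + n - r_1)(r_1 + n - r_2) = n(n + 7/20).
Evaluating step by step (a_0 = 1):
  n = 1: D(1) = 1(1 + 7/20) = 27/20; numerator = 4(1) = 4; a_1 = (4)/(27/20) = 80/27
  n = 2: D(2) = 2(2 + 7/20) = 47/10; numerator = 4(80/27) - 2(1) = 266/27; a_2 = (266/27)/(47/10) = 2660/1269
  n = 3: D(3) = 3(3 + 7/20) = 201/20; numerator = 4(2660/1269) - 2(80/27) = 1040/423; a_3 = (1040/423)/(201/20) = 20800/85023
  n = 4: D(4) = 4(4 + 7/20) = 87/5; numerator = 4(20800/85023) - 2(2660/1269) = -10120/3149; a_4 = (-10120/3149)/(87/5) = -50600/273963

r = 3/5; a_0 = 1; a_1 = 80/27; a_2 = 2660/1269; a_3 = 20800/85023; a_4 = -50600/273963


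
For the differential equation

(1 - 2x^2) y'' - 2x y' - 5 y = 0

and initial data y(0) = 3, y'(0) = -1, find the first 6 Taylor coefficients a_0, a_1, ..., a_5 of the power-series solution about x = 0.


Ansatz: y(x) = sum_{n>=0} a_n x^n, so y'(x) = sum_{n>=1} n a_n x^(n-1) and y''(x) = sum_{n>=2} n(n-1) a_n x^(n-2).
Substitute into P(x) y'' + Q(x) y' + R(x) y = 0 with P(x) = 1 - 2x^2, Q(x) = -2x, R(x) = -5, and match powers of x.
Initial conditions: a_0 = 3, a_1 = -1.
Setting the coefficient of each power of x to zero and solving order by order (substituting the coefficients already found):
  x^0: 2 a_2 - 5 a_0 = 0  ->  2 a_2 = 5 a_0 = 15  ->  a_2 = 15/2
  x^1: 6 a_3 - 7 a_1 = 0  ->  6 a_3 = 7 a_1 = -7  ->  a_3 = -7/6
  x^2: 12 a_4 - 13 a_2 = 0  ->  12 a_4 = 13 a_2 = 195/2  ->  a_4 = 65/8
  x^3: 20 a_5 - 23 a_3 = 0  ->  20 a_5 = 23 a_3 = -161/6  ->  a_5 = -161/120
Truncated series: y(x) = 3 - x + (15/2) x^2 - (7/6) x^3 + (65/8) x^4 - (161/120) x^5 + O(x^6).

a_0 = 3; a_1 = -1; a_2 = 15/2; a_3 = -7/6; a_4 = 65/8; a_5 = -161/120


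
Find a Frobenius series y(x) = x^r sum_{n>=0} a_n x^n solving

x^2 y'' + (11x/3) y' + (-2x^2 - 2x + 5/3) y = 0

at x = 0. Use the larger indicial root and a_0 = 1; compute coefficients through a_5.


Write in Frobenius form y'' + (p(x)/x) y' + (q(x)/x^2) y = 0:
  p(x) = 11/3,  q(x) = -2x^2 - 2x + 5/3.
Indicial equation: r(r-1) + (11/3) r + (5/3) = 0 -> roots r_1 = -1, r_2 = -5/3.
Take r = r_1 = -1. Let y(x) = x^r sum_{n>=0} a_n x^n with a_0 = 1.
Substitute y = x^r sum a_n x^n and match x^{r+n}. The recurrence is
  D(n) a_n - 2 a_{n-1} - 2 a_{n-2} = 0,  where D(n) = (r+n)(r+n-1) + (11/3)(r+n) + (5/3).
  a_n = [2 a_{n-1} + 2 a_{n-2}] / D(n).
Since the indicial polynomial factors as (r - r_1)(r - r_2), D(n) = (r_1 + n - r_1)(r_1 + n - r_2) = n(n + 2/3).
Evaluating step by step (a_0 = 1):
  n = 1: D(1) = 1(1 + 2/3) = 5/3; numerator = 2(1) = 2; a_1 = (2)/(5/3) = 6/5
  n = 2: D(2) = 2(2 + 2/3) = 16/3; numerator = 2(6/5) + 2(1) = 22/5; a_2 = (22/5)/(16/3) = 33/40
  n = 3: D(3) = 3(3 + 2/3) = 11; numerator = 2(33/40) + 2(6/5) = 81/20; a_3 = (81/20)/(11) = 81/220
  n = 4: D(4) = 4(4 + 2/3) = 56/3; numerator = 2(81/220) + 2(33/40) = 105/44; a_4 = (105/44)/(56/3) = 45/352
  n = 5: D(5) = 5(5 + 2/3) = 85/3; numerator = 2(45/352) + 2(81/220) = 873/880; a_5 = (873/880)/(85/3) = 2619/74800

r = -1; a_0 = 1; a_1 = 6/5; a_2 = 33/40; a_3 = 81/220; a_4 = 45/352; a_5 = 2619/74800


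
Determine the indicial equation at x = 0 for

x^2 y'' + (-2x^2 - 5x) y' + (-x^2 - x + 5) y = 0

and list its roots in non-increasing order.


Divide by x^2 to reach normal form y'' + P_1(x) y' + P_2(x) y = 0 with P_1(x) = -2 - 5/x and P_2(x) = -1 - 1/x + 5/x^2.
x = 0 is a singular point because the y'-coefficient -2 - 5/x has a pole at x = 0 and the y-coefficient -1 - 1/x + 5/x^2 has a pole at x = 0.
It is a regular singular point because x P_1(x) = p(x) = -2x - 5 and x^2 P_2(x) = q(x) = -x^2 - x + 5 are polynomials, hence analytic at x = 0.
p(0) = -5,  q(0) = 5.
Indicial equation: r(r-1) + p(0) r + q(0) = 0, i.e. r^2 + (p(0) - 1) r + q(0) = 0, i.e. r^2 - 6 r + 5 = 0.
Discriminant: (-6)^2 - 4(5) = 16, so r = (6 ± 4)/2.
Solving: r_1 = 5, r_2 = 1.

indicial: r^2 - 6 r + 5 = 0; roots r_1 = 5, r_2 = 1


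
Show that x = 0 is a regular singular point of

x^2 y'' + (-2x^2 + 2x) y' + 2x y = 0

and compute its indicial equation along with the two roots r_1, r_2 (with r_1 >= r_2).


Divide by x^2 to reach normal form y'' + P_1(x) y' + P_2(x) y = 0 with P_1(x) = -2 + 2/x and P_2(x) = 2/x.
x = 0 is a singular point because the y'-coefficient -2 + 2/x has a pole at x = 0 and the y-coefficient 2/x has a pole at x = 0.
It is a regular singular point because x P_1(x) = p(x) = 2 - 2x and x^2 P_2(x) = q(x) = 2x are polynomials, hence analytic at x = 0.
p(0) = 2,  q(0) = 0.
Indicial equation: r(r-1) + p(0) r + q(0) = 0, i.e. r^2 + (p(0) - 1) r + q(0) = 0, i.e. r^2 + 1 r = 0.
Discriminant: (1)^2 - 4(0) = 1, so r = (-1 ± 1)/2.
Solving: r_1 = 0, r_2 = -1.

indicial: r^2 + 1 r = 0; roots r_1 = 0, r_2 = -1


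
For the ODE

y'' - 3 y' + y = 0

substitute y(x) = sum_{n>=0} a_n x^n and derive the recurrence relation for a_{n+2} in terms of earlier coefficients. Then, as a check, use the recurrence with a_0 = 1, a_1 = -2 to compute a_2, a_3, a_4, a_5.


Substitute y = sum_n a_n x^n.
y''(x) has coefficient (n+2)(n+1) a_{n+2} at x^n;
-3 y'(x) has coefficient -3 (n+1) a_{n+1} at x^n;
y(x) has coefficient 1 a_n at x^n.
Matching x^n: (n+2)(n+1) a_{n+2} - 3 (n+1) a_{n+1} + 1 a_n = 0.
Thus a_{n+2} = [3 (n+1) a_{n+1} - 1 a_n] / ((n+1)(n+2)).

Check with a_0 = 1, a_1 = -2 (apply the recurrence for n = 0, 1, 2, 3): a_0 = 1, a_1 = -2, a_2 = -7/2, a_3 = -19/6, a_4 = -25/12, a_5 = -131/120.

a_(n+2) = [3 (n+1) a_(n+1) - 1 a_n] / ((n+1)(n+2)); check: a_0 = 1, a_1 = -2, a_2 = -7/2, a_3 = -19/6, a_4 = -25/12, a_5 = -131/120


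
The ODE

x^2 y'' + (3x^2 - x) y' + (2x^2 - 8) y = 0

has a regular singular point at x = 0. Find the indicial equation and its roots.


Divide by x^2 to reach normal form y'' + P_1(x) y' + P_2(x) y = 0 with P_1(x) = 3 - 1/x and P_2(x) = 2 - 8/x^2.
x = 0 is a singular point because the y'-coefficient 3 - 1/x has a pole at x = 0 and the y-coefficient 2 - 8/x^2 has a pole at x = 0.
It is a regular singular point because x P_1(x) = p(x) = 3x - 1 and x^2 P_2(x) = q(x) = 2x^2 - 8 are polynomials, hence analytic at x = 0.
p(0) = -1,  q(0) = -8.
Indicial equation: r(r-1) + p(0) r + q(0) = 0, i.e. r^2 + (p(0) - 1) r + q(0) = 0, i.e. r^2 - 2 r - 8 = 0.
Discriminant: (-2)^2 - 4(-8) = 36, so r = (2 ± 6)/2.
Solving: r_1 = 4, r_2 = -2.

indicial: r^2 - 2 r - 8 = 0; roots r_1 = 4, r_2 = -2


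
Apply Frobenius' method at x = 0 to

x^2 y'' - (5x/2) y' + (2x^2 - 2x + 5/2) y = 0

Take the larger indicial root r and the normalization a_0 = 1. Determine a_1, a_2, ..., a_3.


Write in Frobenius form y'' + (p(x)/x) y' + (q(x)/x^2) y = 0:
  p(x) = -5/2,  q(x) = 2x^2 - 2x + 5/2.
Indicial equation: r(r-1) + (-5/2) r + (5/2) = 0 -> roots r_1 = 5/2, r_2 = 1.
Take r = r_1 = 5/2. Let y(x) = x^r sum_{n>=0} a_n x^n with a_0 = 1.
Substitute y = x^r sum a_n x^n and match x^{r+n}. The recurrence is
  D(n) a_n - 2 a_{n-1} + 2 a_{n-2} = 0,  where D(n) = (r+n)(r+n-1) + (-5/2)(r+n) + (5/2).
  a_n = [2 a_{n-1} - 2 a_{n-2}] / D(n).
Since the indicial polynomial factors as (r - r_1)(r - r_2), D(n) = (r_1 + n - r_1)(r_1 + n - r_2) = n(n + 3/2).
Evaluating step by step (a_0 = 1):
  n = 1: D(1) = 1(1 + 3/2) = 5/2; numerator = 2(1) = 2; a_1 = (2)/(5/2) = 4/5
  n = 2: D(2) = 2(2 + 3/2) = 7; numerator = 2(4/5) - 2(1) = -2/5; a_2 = (-2/5)/(7) = -2/35
  n = 3: D(3) = 3(3 + 3/2) = 27/2; numerator = 2(-2/35) - 2(4/5) = -12/7; a_3 = (-12/7)/(27/2) = -8/63

r = 5/2; a_0 = 1; a_1 = 4/5; a_2 = -2/35; a_3 = -8/63


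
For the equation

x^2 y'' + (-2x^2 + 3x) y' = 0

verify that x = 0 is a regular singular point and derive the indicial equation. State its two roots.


Divide by x^2 to reach normal form y'' + P_1(x) y' + P_2(x) y = 0 with P_1(x) = -2 + 3/x and P_2(x) = 0.
x = 0 is a singular point because the y'-coefficient -2 + 3/x has a pole at x = 0.
It is a regular singular point because x P_1(x) = p(x) = 3 - 2x and x^2 P_2(x) = q(x) = 0 are polynomials, hence analytic at x = 0.
p(0) = 3,  q(0) = 0.
Indicial equation: r(r-1) + p(0) r + q(0) = 0, i.e. r^2 + (p(0) - 1) r + q(0) = 0, i.e. r^2 + 2 r = 0.
Discriminant: (2)^2 - 4(0) = 4, so r = (-2 ± 2)/2.
Solving: r_1 = 0, r_2 = -2.

indicial: r^2 + 2 r = 0; roots r_1 = 0, r_2 = -2


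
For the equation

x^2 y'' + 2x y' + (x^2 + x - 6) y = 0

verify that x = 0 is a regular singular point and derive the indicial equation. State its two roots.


Divide by x^2 to reach normal form y'' + P_1(x) y' + P_2(x) y = 0 with P_1(x) = 2/x and P_2(x) = 1 + 1/x - 6/x^2.
x = 0 is a singular point because the y'-coefficient 2/x has a pole at x = 0 and the y-coefficient 1 + 1/x - 6/x^2 has a pole at x = 0.
It is a regular singular point because x P_1(x) = p(x) = 2 and x^2 P_2(x) = q(x) = x^2 + x - 6 are polynomials, hence analytic at x = 0.
p(0) = 2,  q(0) = -6.
Indicial equation: r(r-1) + p(0) r + q(0) = 0, i.e. r^2 + (p(0) - 1) r + q(0) = 0, i.e. r^2 + 1 r - 6 = 0.
Discriminant: (1)^2 - 4(-6) = 25, so r = (-1 ± 5)/2.
Solving: r_1 = 2, r_2 = -3.

indicial: r^2 + 1 r - 6 = 0; roots r_1 = 2, r_2 = -3


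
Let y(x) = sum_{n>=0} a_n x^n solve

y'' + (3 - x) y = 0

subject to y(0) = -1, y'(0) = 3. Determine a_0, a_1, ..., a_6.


Ansatz: y(x) = sum_{n>=0} a_n x^n, so y'(x) = sum_{n>=1} n a_n x^(n-1) and y''(x) = sum_{n>=2} n(n-1) a_n x^(n-2).
Substitute into P(x) y'' + Q(x) y' + R(x) y = 0 with P(x) = 1, Q(x) = 0, R(x) = 3 - x, and match powers of x.
Initial conditions: a_0 = -1, a_1 = 3.
Setting the coefficient of each power of x to zero and solving order by order (substituting the coefficients already found):
  x^0: 2 a_2 + 3 a_0 = 0  ->  2 a_2 = -3 a_0 = 3  ->  a_2 = 3/2
  x^1: 6 a_3 + 3 a_1 - a_0 = 0  ->  6 a_3 = -3 a_1 + a_0 = -10  ->  a_3 = -5/3
  x^2: 12 a_4 + 3 a_2 - a_1 = 0  ->  12 a_4 = -3 a_2 + a_1 = -3/2  ->  a_4 = -1/8
  x^3: 20 a_5 + 3 a_3 - a_2 = 0  ->  20 a_5 = -3 a_3 + a_2 = 13/2  ->  a_5 = 13/40
  x^4: 30 a_6 + 3 a_4 - a_3 = 0  ->  30 a_6 = -3 a_4 + a_3 = -31/24  ->  a_6 = -31/720
Truncated series: y(x) = -1 + 3 x + (3/2) x^2 - (5/3) x^3 - (1/8) x^4 + (13/40) x^5 - (31/720) x^6 + O(x^7).

a_0 = -1; a_1 = 3; a_2 = 3/2; a_3 = -5/3; a_4 = -1/8; a_5 = 13/40; a_6 = -31/720


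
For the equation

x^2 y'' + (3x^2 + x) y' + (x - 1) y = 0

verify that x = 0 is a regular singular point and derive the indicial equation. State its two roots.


Divide by x^2 to reach normal form y'' + P_1(x) y' + P_2(x) y = 0 with P_1(x) = 3 + 1/x and P_2(x) = 1/x - 1/x^2.
x = 0 is a singular point because the y'-coefficient 3 + 1/x has a pole at x = 0 and the y-coefficient 1/x - 1/x^2 has a pole at x = 0.
It is a regular singular point because x P_1(x) = p(x) = 3x + 1 and x^2 P_2(x) = q(x) = x - 1 are polynomials, hence analytic at x = 0.
p(0) = 1,  q(0) = -1.
Indicial equation: r(r-1) + p(0) r + q(0) = 0, i.e. r^2 + (p(0) - 1) r + q(0) = 0, i.e. r^2 - 1 = 0.
Discriminant: (0)^2 - 4(-1) = 4, so r = (0 ± 2)/2.
Solving: r_1 = 1, r_2 = -1.

indicial: r^2 - 1 = 0; roots r_1 = 1, r_2 = -1


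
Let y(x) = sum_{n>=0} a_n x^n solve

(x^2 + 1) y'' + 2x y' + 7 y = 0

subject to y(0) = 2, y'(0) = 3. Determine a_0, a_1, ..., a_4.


Ansatz: y(x) = sum_{n>=0} a_n x^n, so y'(x) = sum_{n>=1} n a_n x^(n-1) and y''(x) = sum_{n>=2} n(n-1) a_n x^(n-2).
Substitute into P(x) y'' + Q(x) y' + R(x) y = 0 with P(x) = x^2 + 1, Q(x) = 2x, R(x) = 7, and match powers of x.
Initial conditions: a_0 = 2, a_1 = 3.
Setting the coefficient of each power of x to zero and solving order by order (substituting the coefficients already found):
  x^0: 2 a_2 + 7 a_0 = 0  ->  2 a_2 = -7 a_0 = -14  ->  a_2 = -7
  x^1: 6 a_3 + 9 a_1 = 0  ->  6 a_3 = -9 a_1 = -27  ->  a_3 = -9/2
  x^2: 12 a_4 + 13 a_2 = 0  ->  12 a_4 = -13 a_2 = 91  ->  a_4 = 91/12
Truncated series: y(x) = 2 + 3 x - 7 x^2 - (9/2) x^3 + (91/12) x^4 + O(x^5).

a_0 = 2; a_1 = 3; a_2 = -7; a_3 = -9/2; a_4 = 91/12


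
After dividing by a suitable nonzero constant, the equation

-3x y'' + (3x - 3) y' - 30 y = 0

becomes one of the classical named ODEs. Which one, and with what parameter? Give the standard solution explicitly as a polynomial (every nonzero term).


All three coefficients share the factor -3; dividing through by -3 gives  x y'' + (1 - x) y' + 10 y = 0.
This matches the Laguerre equation x y'' + (1 - x) y' + n y = 0 with n = 10; the polynomial solution is L_10(x).
With y = sum_k a_k x^k, matching x^k gives (k+1)k a_{k+1} + (k+1) a_{k+1} - k a_k + n a_k = 0, i.e. (k+1)^2 a_{k+1} = (k - n) a_k = (k - 10) a_k. The right side vanishes at k = 10, so the series terminates at degree 10.
Standard normalization L_n(0) = 1 gives a_0 = 1. Work upward with a_{k+1} = (k - 10) a_k / (k+1)^2:
  a_1 = (0 - 10)(1) / 1^2 = -10/1 = -10
  a_2 = (1 - 10)(-10) / 2^2 = 90/4 = 45/2
  a_3 = (2 - 10)(45/2) / 3^2 = -180/9 = -20
  a_4 = (3 - 10)(-20) / 4^2 = 140/16 = 35/4
  a_5 = (4 - 10)(35/4) / 5^2 = (-105/2)/25 = -21/10
  a_6 = (5 - 10)(-21/10) / 6^2 = (21/2)/36 = 7/24
  a_7 = (6 - 10)(7/24) / 7^2 = (-7/6)/49 = -1/42
  a_8 = (7 - 10)(-1/42) / 8^2 = (1/14)/64 = 1/896
  a_9 = (8 - 10)(1/896) / 9^2 = (-1/448)/81 = -1/36288
  a_10 = (9 - 10)(-1/36288) / 10^2 = (1/36288)/100 = 1/3628800
Hence L_10(x) = x^10/3628800 - x^9/36288 + x^8/896 - x^7/42 + 7 x^6/24 - 21 x^5/10 + 35 x^4/4 - 20 x^3 + 45 x^2/2 - 10 x + 1.

L_10(x); series = x^10/3628800 - x^9/36288 + x^8/896 - x^7/42 + 7 x^6/24 - 21 x^5/10 + 35 x^4/4 - 20 x^3 + 45 x^2/2 - 10 x + 1


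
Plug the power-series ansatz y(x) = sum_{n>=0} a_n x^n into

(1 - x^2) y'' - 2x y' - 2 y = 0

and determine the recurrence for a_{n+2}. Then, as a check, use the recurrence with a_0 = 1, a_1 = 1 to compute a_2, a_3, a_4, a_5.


Substitute y = sum_n a_n x^n.
(1 - 1 x^2) y'' contributes (n+2)(n+1) a_{n+2} - n(n-1) a_n at x^n.
-2 x y'(x) contributes -2 n a_n at x^n.
-2 y(x) contributes -2 a_n at x^n.
Matching x^n: (n+2)(n+1) a_{n+2} + (-n(n-1) - 2 n - 2) a_n = 0.
Thus a_{n+2} = (n(n-1) + 2 n + 2) / ((n+1)(n+2)) * a_n.

Check with a_0 = 1, a_1 = 1 (apply the recurrence for n = 0, 1, 2, 3): a_0 = 1, a_1 = 1, a_2 = 1, a_3 = 2/3, a_4 = 2/3, a_5 = 7/15.

a_(n+2) = (n(n-1) + 2 n + 2) / ((n+1)(n+2)) * a_n; check: a_0 = 1, a_1 = 1, a_2 = 1, a_3 = 2/3, a_4 = 2/3, a_5 = 7/15


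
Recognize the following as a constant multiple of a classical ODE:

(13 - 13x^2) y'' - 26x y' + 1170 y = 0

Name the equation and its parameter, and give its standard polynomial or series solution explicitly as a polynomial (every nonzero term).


All three coefficients share the factor 13; dividing through by 13 gives  (1 - x^2) y'' - 2x y' + 90 y = 0.
This matches the Legendre equation (1 - x^2) y'' - 2x y' + n(n+1) y = 0 (note the -2x y' term) with n(n+1) = 90, so n = 9; the polynomial solution is P_9(x).
With y = sum_k a_k x^k, matching x^k gives (k+2)(k+1) a_{k+2} = [k(k+1) - n(n+1)] a_k = (k - 9)(k + 10) a_k. The right side vanishes at k = 9, so the series with the parity of 9 terminates at degree 9.
Standard normalization (P_n(1) = 1): leading coefficient (2n)!/(2^n (n!)^2) = 6402373705728000/(512*131681894400) = 12155/128, so a_9 = 12155/128. Work downward with a_k = (k+1)(k+2) a_{k+2} / ((k - 9)(k + 10)):
  a_7 = (8)(9)(12155/128) / ((7 - 9)(7 + 10)) = (109395/16)/(-34) = -6435/32
  a_5 = (6)(7)(-6435/32) / ((5 - 9)(5 + 10)) = (-135135/16)/(-60) = 9009/64
  a_3 = (4)(5)(9009/64) / ((3 - 9)(3 + 10)) = (45045/16)/(-78) = -1155/32
  a_1 = (2)(3)(-1155/32) / ((1 - 9)(1 + 10)) = (-3465/16)/(-88) = 315/128
Hence P_9(x) = 12155 x^9/128 - 6435 x^7/32 + 9009 x^5/64 - 1155 x^3/32 + 315 x/128.

P_9(x); series = 12155 x^9/128 - 6435 x^7/32 + 9009 x^5/64 - 1155 x^3/32 + 315 x/128


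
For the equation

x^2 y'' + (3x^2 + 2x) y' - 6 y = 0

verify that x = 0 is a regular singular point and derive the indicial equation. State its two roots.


Divide by x^2 to reach normal form y'' + P_1(x) y' + P_2(x) y = 0 with P_1(x) = 3 + 2/x and P_2(x) = -6/x^2.
x = 0 is a singular point because the y'-coefficient 3 + 2/x has a pole at x = 0 and the y-coefficient -6/x^2 has a pole at x = 0.
It is a regular singular point because x P_1(x) = p(x) = 3x + 2 and x^2 P_2(x) = q(x) = -6 are polynomials, hence analytic at x = 0.
p(0) = 2,  q(0) = -6.
Indicial equation: r(r-1) + p(0) r + q(0) = 0, i.e. r^2 + (p(0) - 1) r + q(0) = 0, i.e. r^2 + 1 r - 6 = 0.
Discriminant: (1)^2 - 4(-6) = 25, so r = (-1 ± 5)/2.
Solving: r_1 = 2, r_2 = -3.

indicial: r^2 + 1 r - 6 = 0; roots r_1 = 2, r_2 = -3


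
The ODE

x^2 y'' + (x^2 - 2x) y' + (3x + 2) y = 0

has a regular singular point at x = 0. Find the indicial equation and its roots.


Divide by x^2 to reach normal form y'' + P_1(x) y' + P_2(x) y = 0 with P_1(x) = 1 - 2/x and P_2(x) = 3/x + 2/x^2.
x = 0 is a singular point because the y'-coefficient 1 - 2/x has a pole at x = 0 and the y-coefficient 3/x + 2/x^2 has a pole at x = 0.
It is a regular singular point because x P_1(x) = p(x) = x - 2 and x^2 P_2(x) = q(x) = 3x + 2 are polynomials, hence analytic at x = 0.
p(0) = -2,  q(0) = 2.
Indicial equation: r(r-1) + p(0) r + q(0) = 0, i.e. r^2 + (p(0) - 1) r + q(0) = 0, i.e. r^2 - 3 r + 2 = 0.
Discriminant: (-3)^2 - 4(2) = 1, so r = (3 ± 1)/2.
Solving: r_1 = 2, r_2 = 1.

indicial: r^2 - 3 r + 2 = 0; roots r_1 = 2, r_2 = 1


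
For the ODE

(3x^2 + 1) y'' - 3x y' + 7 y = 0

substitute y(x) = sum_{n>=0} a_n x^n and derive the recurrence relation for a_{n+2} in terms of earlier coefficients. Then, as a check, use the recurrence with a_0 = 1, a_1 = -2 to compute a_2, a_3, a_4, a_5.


Substitute y = sum_n a_n x^n.
(1 + 3 x^2) y'' contributes (n+2)(n+1) a_{n+2} + 3 n(n-1) a_n at x^n.
-3 x y'(x) contributes -3 n a_n at x^n.
7 y(x) contributes 7 a_n at x^n.
Matching x^n: (n+2)(n+1) a_{n+2} + (3 n(n-1) - 3 n + 7) a_n = 0.
Thus a_{n+2} = (-3 n(n-1) + 3 n - 7) / ((n+1)(n+2)) * a_n.

Check with a_0 = 1, a_1 = -2 (apply the recurrence for n = 0, 1, 2, 3): a_0 = 1, a_1 = -2, a_2 = -7/2, a_3 = 4/3, a_4 = 49/24, a_5 = -16/15.

a_(n+2) = (-3 n(n-1) + 3 n - 7) / ((n+1)(n+2)) * a_n; check: a_0 = 1, a_1 = -2, a_2 = -7/2, a_3 = 4/3, a_4 = 49/24, a_5 = -16/15


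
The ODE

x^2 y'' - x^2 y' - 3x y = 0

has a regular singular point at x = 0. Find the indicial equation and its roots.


Divide by x^2 to reach normal form y'' + P_1(x) y' + P_2(x) y = 0 with P_1(x) = -1 and P_2(x) = -3/x.
x = 0 is a singular point because the y-coefficient -3/x has a pole at x = 0.
It is a regular singular point because x P_1(x) = p(x) = -x and x^2 P_2(x) = q(x) = -3x are polynomials, hence analytic at x = 0.
p(0) = 0,  q(0) = 0.
Indicial equation: r(r-1) + p(0) r + q(0) = 0, i.e. r^2 + (p(0) - 1) r + q(0) = 0, i.e. r^2 - 1 r = 0.
Discriminant: (-1)^2 - 4(0) = 1, so r = (1 ± 1)/2.
Solving: r_1 = 1, r_2 = 0.

indicial: r^2 - 1 r = 0; roots r_1 = 1, r_2 = 0


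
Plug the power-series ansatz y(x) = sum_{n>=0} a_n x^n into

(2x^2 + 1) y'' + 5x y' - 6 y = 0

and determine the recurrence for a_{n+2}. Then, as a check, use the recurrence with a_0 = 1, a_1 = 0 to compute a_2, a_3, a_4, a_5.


Substitute y = sum_n a_n x^n.
(1 + 2 x^2) y'' contributes (n+2)(n+1) a_{n+2} + 2 n(n-1) a_n at x^n.
5 x y'(x) contributes 5 n a_n at x^n.
-6 y(x) contributes -6 a_n at x^n.
Matching x^n: (n+2)(n+1) a_{n+2} + (2 n(n-1) + 5 n - 6) a_n = 0.
Thus a_{n+2} = (-2 n(n-1) - 5 n + 6) / ((n+1)(n+2)) * a_n.

Check with a_0 = 1, a_1 = 0 (apply the recurrence for n = 0, 1, 2, 3): a_0 = 1, a_1 = 0, a_2 = 3, a_3 = 0, a_4 = -2, a_5 = 0.

a_(n+2) = (-2 n(n-1) - 5 n + 6) / ((n+1)(n+2)) * a_n; check: a_0 = 1, a_1 = 0, a_2 = 3, a_3 = 0, a_4 = -2, a_5 = 0


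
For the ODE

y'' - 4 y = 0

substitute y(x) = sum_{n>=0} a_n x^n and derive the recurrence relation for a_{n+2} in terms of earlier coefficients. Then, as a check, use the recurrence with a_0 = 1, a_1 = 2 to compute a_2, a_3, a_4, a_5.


Substitute y = sum_n a_n x^n into y'' + (const) y = 0.
y''(x) = sum_{n>=0} (n+2)(n+1) a_{n+2} x^n.
The ODE becomes sum_n [(n+2)(n+1) a_{n+2} - 4 a_n] x^n = 0.
Setting each coefficient to zero gives the recurrence:
  (n+2)(n+1) a_{n+2} - 4 a_n = 0,
  a_{n+2} = 4 / ((n+1)(n+2)) a_n.

Check with a_0 = 1, a_1 = 2 (apply the recurrence for n = 0, 1, 2, 3): a_0 = 1, a_1 = 2, a_2 = 2, a_3 = 4/3, a_4 = 2/3, a_5 = 4/15.

a_{n+2} = 4/((n+1)(n+2)) * a_n; check: a_0 = 1, a_1 = 2, a_2 = 2, a_3 = 4/3, a_4 = 2/3, a_5 = 4/15


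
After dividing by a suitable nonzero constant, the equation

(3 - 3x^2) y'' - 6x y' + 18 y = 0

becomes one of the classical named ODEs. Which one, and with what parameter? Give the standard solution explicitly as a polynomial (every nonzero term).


All three coefficients share the factor 3; dividing through by 3 gives  (1 - x^2) y'' - 2x y' + 6 y = 0.
This matches the Legendre equation (1 - x^2) y'' - 2x y' + n(n+1) y = 0 (note the -2x y' term) with n(n+1) = 6, so n = 2; the polynomial solution is P_2(x).
With y = sum_k a_k x^k, matching x^k gives (k+2)(k+1) a_{k+2} = [k(k+1) - n(n+1)] a_k = (k - 2)(k + 3) a_k. The right side vanishes at k = 2, so the series with the parity of 2 terminates at degree 2.
Standard normalization (P_n(1) = 1): leading coefficient (2n)!/(2^n (n!)^2) = 24/(4*4) = 3/2, so a_2 = 3/2. Work downward with a_k = (k+1)(k+2) a_{k+2} / ((k - 2)(k + 3)):
  a_0 = (1)(2)(3/2) / ((0 - 2)(0 + 3)) = 3/(-6) = -1/2
Hence P_2(x) = 3 x^2/2 - 1/2.

P_2(x); series = 3 x^2/2 - 1/2
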